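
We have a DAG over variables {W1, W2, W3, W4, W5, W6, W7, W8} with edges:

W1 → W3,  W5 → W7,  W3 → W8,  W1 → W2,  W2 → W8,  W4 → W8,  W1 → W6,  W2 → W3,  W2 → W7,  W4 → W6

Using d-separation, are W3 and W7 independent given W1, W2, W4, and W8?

There are 5 undirected paths between W3 and W7; checking each against the conditioning set {W1, W2, W4, W8}:
Path 1: W3 ← W1 → W6 ← W4 → W8 ← W2 → W7
  W1 is a fork here and W1 is conditioned on, so the path is blocked at W1.
Path 2: W3 ← W1 → W2 → W7
  W1 is a fork here and W1 is conditioned on, so the path is blocked at W1.
Path 3: W3 ← W2 → W7
  W2 is a fork here and W2 is conditioned on, so the path is blocked at W2.
Path 4: W3 → W8 ← W2 → W7
  W2 is a fork here and W2 is conditioned on, so the path is blocked at W2.
Path 5: W3 → W8 ← W4 → W6 ← W1 → W2 → W7
  W4 is a fork here and W4 is conditioned on, so the path is blocked at W4.
Every path is blocked, so W3 and W7 are d-separated given {W1, W2, W4, W8}.

Yes — W3 and W7 are d-separated given {W1, W2, W4, W8}.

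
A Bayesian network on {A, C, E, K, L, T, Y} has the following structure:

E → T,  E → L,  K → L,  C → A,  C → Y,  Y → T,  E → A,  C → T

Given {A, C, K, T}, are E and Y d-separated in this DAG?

There are 4 undirected paths between E and Y; checking each against the conditioning set {A, C, K, T}:
  1. E → T ← C → Y — T:collider[open]; C:fork[blocks] ⇒ blocked
  2. E → T ← Y — T:collider[open] ⇒ active
  3. E → A ← C → T ← Y — A:collider[open]; C:fork[blocks]; T:collider[open] ⇒ blocked
  4. E → A ← C → Y — A:collider[open]; C:fork[blocks] ⇒ blocked
Because an active path exists, E and Y are not d-separated.

No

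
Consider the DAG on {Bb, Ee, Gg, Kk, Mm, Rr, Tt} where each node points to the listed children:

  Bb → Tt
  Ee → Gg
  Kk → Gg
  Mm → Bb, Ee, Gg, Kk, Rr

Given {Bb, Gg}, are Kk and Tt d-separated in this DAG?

Yes

We examine all 3 paths between Kk and Tt:
Path 1: Kk ← Mm → Bb → Tt
  Bb is a chain here and Bb is conditioned on, so the path is blocked at Bb.
Path 2: Kk → Gg ← Mm → Bb → Tt
  Bb is a chain here and Bb is conditioned on, so the path is blocked at Bb.
Path 3: Kk → Gg ← Ee ← Mm → Bb → Tt
  Bb is a chain here and Bb is conditioned on, so the path is blocked at Bb.
All paths are blocked; Kk ⊥ Tt | {Bb, Gg} holds.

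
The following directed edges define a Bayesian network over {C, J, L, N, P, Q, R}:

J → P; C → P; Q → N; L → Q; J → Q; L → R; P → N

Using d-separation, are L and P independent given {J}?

Enumerating the 2 paths from L to P and testing each for blocking by {J}:
Path 1: L → Q → N ← P
  N is a collider here and neither N nor any of its descendants is conditioned on, so the collider stays closed — the path is blocked at N.
Path 2: L → Q ← J → P
  Q is a collider here and neither Q nor any of its descendants is conditioned on, so the collider stays closed — the path is blocked at Q.
All paths are blocked; L ⊥ P | {J} holds.

Yes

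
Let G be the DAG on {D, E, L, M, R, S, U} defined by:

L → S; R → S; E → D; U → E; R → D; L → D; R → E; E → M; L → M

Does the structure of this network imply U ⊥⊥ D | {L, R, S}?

There are 5 undirected paths between U and D; checking each against the conditioning set {L, R, S}:
  1. U → E ← R → S ← L → D — E:collider[blocks]; R:fork[blocks]; S:collider[open]; L:fork[blocks] ⇒ blocked
  2. U → E ← R → D — E:collider[blocks]; R:fork[blocks] ⇒ blocked
  3. U → E → M ← L → S ← R → D — E:chain[open]; M:collider[blocks]; L:fork[blocks]; S:collider[open]; R:fork[blocks] ⇒ blocked
  4. U → E → M ← L → D — E:chain[open]; M:collider[blocks]; L:fork[blocks] ⇒ blocked
  5. U → E → D — E:chain[open] ⇒ active
Because an active path exists, U and D are not d-separated.

No — U and D are not d-separated given {L, R, S}.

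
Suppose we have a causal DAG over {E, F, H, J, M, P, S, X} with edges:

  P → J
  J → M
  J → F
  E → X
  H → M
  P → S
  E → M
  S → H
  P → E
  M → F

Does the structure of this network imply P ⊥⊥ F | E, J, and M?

Yes

We examine all 6 paths between P and F:
Path 1: P → J → F
  J is a chain here and J is conditioned on, so the path is blocked at J.
Path 2: P → J → M → F
  J is a chain here and J is conditioned on, so the path is blocked at J.
Path 3: P → E → M ← J → F
  E is a chain here and E is conditioned on, so the path is blocked at E.
Path 4: P → E → M → F
  E is a chain here and E is conditioned on, so the path is blocked at E.
Path 5: P → S → H → M ← J → F
  J is a fork here and J is conditioned on, so the path is blocked at J.
Path 6: P → S → H → M → F
  M is a chain here and M is conditioned on, so the path is blocked at M.
Every path is blocked, so P and F are d-separated given {E, J, M}.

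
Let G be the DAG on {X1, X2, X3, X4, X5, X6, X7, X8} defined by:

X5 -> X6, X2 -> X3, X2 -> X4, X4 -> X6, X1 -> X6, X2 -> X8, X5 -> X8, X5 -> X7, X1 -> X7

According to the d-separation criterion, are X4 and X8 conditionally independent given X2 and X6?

No — X4 and X8 are not d-separated given {X2, X6}.

3 paths connect X4 and X8; each must be blocked for d-separation to hold:
  1. X4 → X6 ← X1 → X7 ← X5 → X8 — X6:collider[open]; X1:fork[open]; X7:collider[blocks]; X5:fork[open] ⇒ blocked
  2. X4 → X6 ← X5 → X8 — X6:collider[open]; X5:fork[open] ⇒ active
  3. X4 ← X2 → X8 — X2:fork[blocks] ⇒ blocked
Since the path X4 → X6 ← X5 → X8 is active, X4 and X8 are not d-separated given {X2, X6}.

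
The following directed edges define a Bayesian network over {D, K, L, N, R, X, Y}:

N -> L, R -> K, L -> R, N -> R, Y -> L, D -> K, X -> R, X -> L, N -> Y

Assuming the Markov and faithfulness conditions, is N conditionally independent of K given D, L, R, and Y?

5 paths connect N and K; each must be blocked for d-separation to hold:
Path 1: N → Y → L → R → K
  Y is a chain here and Y is conditioned on, so the path is blocked at Y.
Path 2: N → Y → L ← X → R → K
  Y is a chain here and Y is conditioned on, so the path is blocked at Y.
Path 3: N → L → R → K
  L is a chain here and L is conditioned on, so the path is blocked at L.
Path 4: N → L ← X → R → K
  R is a chain here and R is conditioned on, so the path is blocked at R.
Path 5: N → R → K
  R is a chain here and R is conditioned on, so the path is blocked at R.
Since every path is blocked, d-separation holds.

Yes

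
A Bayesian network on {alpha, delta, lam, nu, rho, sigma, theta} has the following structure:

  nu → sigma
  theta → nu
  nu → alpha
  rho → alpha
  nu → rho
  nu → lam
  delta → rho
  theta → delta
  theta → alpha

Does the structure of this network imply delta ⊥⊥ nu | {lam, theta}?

Yes — delta and nu are d-separated given {lam, theta}.

We examine all 6 paths between delta and nu:
Path 1: delta → rho ← nu
  rho is a collider here and neither rho nor any of its descendants is conditioned on, so the collider stays closed — the path is blocked at rho.
Path 2: delta → rho → alpha ← theta → nu
  alpha is a collider here and neither alpha nor any of its descendants is conditioned on, so the collider stays closed — the path is blocked at alpha.
Path 3: delta → rho → alpha ← nu
  alpha is a collider here and neither alpha nor any of its descendants is conditioned on, so the collider stays closed — the path is blocked at alpha.
Path 4: delta ← theta → nu
  theta is a fork here and theta is conditioned on, so the path is blocked at theta.
Path 5: delta ← theta → alpha ← rho ← nu
  theta is a fork here and theta is conditioned on, so the path is blocked at theta.
Path 6: delta ← theta → alpha ← nu
  theta is a fork here and theta is conditioned on, so the path is blocked at theta.
Every path is blocked, so delta and nu are d-separated given {lam, theta}.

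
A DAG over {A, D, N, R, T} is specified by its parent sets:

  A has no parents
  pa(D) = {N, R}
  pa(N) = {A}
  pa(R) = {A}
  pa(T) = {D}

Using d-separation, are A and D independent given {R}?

No

We examine all 2 paths between A and D:
Path 1: A → N → D
  N is a chain and N is not conditioned on — no node blocks this path, so it is active.
Path 2: A → R → D
  R is a chain here and R is conditioned on, so the path is blocked at R.
Because an active path exists, A and D are not d-separated.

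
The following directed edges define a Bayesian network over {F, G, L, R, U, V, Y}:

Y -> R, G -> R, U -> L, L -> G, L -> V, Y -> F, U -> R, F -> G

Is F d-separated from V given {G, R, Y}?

No

Enumerating the 4 paths from F to V and testing each for blocking by {G, R, Y}:
Path 1: F ← Y → R ← G ← L → V
  Y is a fork here and Y is conditioned on, so the path is blocked at Y.
Path 2: F ← Y → R ← U → L → V
  Y is a fork here and Y is conditioned on, so the path is blocked at Y.
Path 3: F → G → R ← U → L → V
  G is a chain here and G is conditioned on, so the path is blocked at G.
Path 4: F → G ← L → V
  G is a collider and G is conditioned on, which opens it; L is a fork and L is not conditioned on — no node blocks this path, so it is active.
Since the path F → G ← L → V is active, F and V are not d-separated given {G, R, Y}.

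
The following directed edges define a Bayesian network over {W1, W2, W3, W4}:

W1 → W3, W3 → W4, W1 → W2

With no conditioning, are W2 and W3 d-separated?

No — W2 and W3 are not d-separated given ∅.

The only undirected path from W2 to W3 is:
Path 1: W2 ← W1 → W3
  W1 is a fork and W1 is not conditioned on — no node blocks this path, so it is active.
Since the path W2 ← W1 → W3 is active, W2 and W3 are not d-separated given ∅.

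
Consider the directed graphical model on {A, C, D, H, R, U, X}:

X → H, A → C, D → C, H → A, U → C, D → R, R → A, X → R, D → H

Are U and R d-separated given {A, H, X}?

We examine all 6 paths between U and R:
  1. U → C ← D → R — C:collider[blocks]; D:fork[open] ⇒ blocked
  2. U → C ← D → H ← X → R — C:collider[blocks]; D:fork[open]; H:collider[open]; X:fork[blocks] ⇒ blocked
  3. U → C ← D → H → A ← R — C:collider[blocks]; D:fork[open]; H:chain[blocks]; A:collider[open] ⇒ blocked
  4. U → C ← A ← R — C:collider[blocks]; A:chain[blocks] ⇒ blocked
  5. U → C ← A ← H ← D → R — C:collider[blocks]; A:chain[blocks]; H:chain[blocks]; D:fork[open] ⇒ blocked
  6. U → C ← A ← H ← X → R — C:collider[blocks]; A:chain[blocks]; H:chain[blocks]; X:fork[blocks] ⇒ blocked
Every path is blocked, so U and R are d-separated given {A, H, X}.

Yes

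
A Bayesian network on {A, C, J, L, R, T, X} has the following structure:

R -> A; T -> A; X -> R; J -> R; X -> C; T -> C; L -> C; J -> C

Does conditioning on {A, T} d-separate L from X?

Yes

3 paths connect L and X; each must be blocked for d-separation to hold:
Path 1: L → C ← J → R ← X
  C is a collider here and neither C nor any of its descendants is conditioned on, so the collider stays closed — the path is blocked at C.
Path 2: L → C ← T → A ← R ← X
  C is a collider here and neither C nor any of its descendants is conditioned on, so the collider stays closed — the path is blocked at C.
Path 3: L → C ← X
  C is a collider here and neither C nor any of its descendants is conditioned on, so the collider stays closed — the path is blocked at C.
Every path is blocked, so L and X are d-separated given {A, T}.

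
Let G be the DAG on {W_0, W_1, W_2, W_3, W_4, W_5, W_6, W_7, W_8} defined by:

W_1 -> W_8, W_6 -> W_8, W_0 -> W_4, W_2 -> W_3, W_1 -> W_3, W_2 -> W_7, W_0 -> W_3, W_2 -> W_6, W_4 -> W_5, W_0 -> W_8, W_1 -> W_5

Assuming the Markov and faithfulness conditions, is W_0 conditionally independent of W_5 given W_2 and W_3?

Enumerating the 5 paths from W_0 to W_5 and testing each for blocking by {W_2, W_3}:
Path 1: W_0 → W_3 ← W_1 → W_5
  W_3 is a collider and W_3 is conditioned on, which opens it; W_1 is a fork and W_1 is not conditioned on — no node blocks this path, so it is active.
Path 2: W_0 → W_3 ← W_2 → W_6 → W_8 ← W_1 → W_5
  W_2 is a fork here and W_2 is conditioned on, so the path is blocked at W_2.
Path 3: W_0 → W_8 ← W_1 → W_5
  W_8 is a collider here and neither W_8 nor any of its descendants is conditioned on, so the collider stays closed — the path is blocked at W_8.
Path 4: W_0 → W_8 ← W_6 ← W_2 → W_3 ← W_1 → W_5
  W_8 is a collider here and neither W_8 nor any of its descendants is conditioned on, so the collider stays closed — the path is blocked at W_8.
Path 5: W_0 → W_4 → W_5
  W_4 is a chain and W_4 is not conditioned on — no node blocks this path, so it is active.
Because an active path exists, W_0 and W_5 are not d-separated.

No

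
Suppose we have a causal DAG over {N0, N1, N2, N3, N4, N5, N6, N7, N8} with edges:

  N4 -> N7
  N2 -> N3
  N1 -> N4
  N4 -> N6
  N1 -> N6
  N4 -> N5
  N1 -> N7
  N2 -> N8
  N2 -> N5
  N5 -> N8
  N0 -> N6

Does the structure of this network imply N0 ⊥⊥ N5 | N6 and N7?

No — N0 and N5 are not d-separated given {N6, N7}.

We examine all 3 paths between N0 and N5:
Path 1: N0 → N6 ← N1 → N7 ← N4 → N5
  N6 is a collider and N6 is conditioned on, which opens it; N1 is a fork and N1 is not conditioned on; N7 is a collider and N7 is conditioned on, which opens it; N4 is a fork and N4 is not conditioned on — no node blocks this path, so it is active.
Path 2: N0 → N6 ← N1 → N4 → N5
  N6 is a collider and N6 is conditioned on, which opens it; N1 is a fork and N1 is not conditioned on; N4 is a chain and N4 is not conditioned on — no node blocks this path, so it is active.
Path 3: N0 → N6 ← N4 → N5
  N6 is a collider and N6 is conditioned on, which opens it; N4 is a fork and N4 is not conditioned on — no node blocks this path, so it is active.
Because an active path exists, N0 and N5 are not d-separated.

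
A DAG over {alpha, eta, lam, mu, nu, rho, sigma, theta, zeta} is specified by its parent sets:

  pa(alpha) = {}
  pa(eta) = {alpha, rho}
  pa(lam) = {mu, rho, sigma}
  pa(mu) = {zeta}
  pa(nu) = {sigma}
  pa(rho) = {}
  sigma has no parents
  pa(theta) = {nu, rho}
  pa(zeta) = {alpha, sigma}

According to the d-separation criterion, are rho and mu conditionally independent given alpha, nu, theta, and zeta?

Yes

6 paths connect rho and mu; each must be blocked for d-separation to hold:
  1. rho → eta ← alpha → zeta → mu — eta:collider[blocks]; alpha:fork[blocks]; zeta:chain[blocks] ⇒ blocked
  2. rho → eta ← alpha → zeta ← sigma → lam ← mu — eta:collider[blocks]; alpha:fork[blocks]; zeta:collider[open]; sigma:fork[open]; lam:collider[blocks] ⇒ blocked
  3. rho → theta ← nu ← sigma → zeta → mu — theta:collider[open]; nu:chain[blocks]; sigma:fork[open]; zeta:chain[blocks] ⇒ blocked
  4. rho → theta ← nu ← sigma → lam ← mu — theta:collider[open]; nu:chain[blocks]; sigma:fork[open]; lam:collider[blocks] ⇒ blocked
  5. rho → lam ← mu — lam:collider[blocks] ⇒ blocked
  6. rho → lam ← sigma → zeta → mu — lam:collider[blocks]; sigma:fork[open]; zeta:chain[blocks] ⇒ blocked
Every path is blocked, so rho and mu are d-separated given {alpha, nu, theta, zeta}.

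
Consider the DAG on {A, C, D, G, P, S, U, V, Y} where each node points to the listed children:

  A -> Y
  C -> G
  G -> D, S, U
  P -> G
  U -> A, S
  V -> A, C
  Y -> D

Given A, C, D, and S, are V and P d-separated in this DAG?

4 paths connect V and P; each must be blocked for d-separation to hold:
Path 1: V → C → G ← P
  C is a chain here and C is conditioned on, so the path is blocked at C.
Path 2: V → A → Y → D ← G ← P
  A is a chain here and A is conditioned on, so the path is blocked at A.
Path 3: V → A ← U ← G ← P
  A is a collider and A is conditioned on, which opens it; U is a chain and U is not conditioned on; G is a chain and G is not conditioned on — no node blocks this path, so it is active.
Path 4: V → A ← U → S ← G ← P
  A is a collider and A is conditioned on, which opens it; U is a fork and U is not conditioned on; S is a collider and S is conditioned on, which opens it; G is a chain and G is not conditioned on — no node blocks this path, so it is active.
At least one path is unblocked, so d-separation fails.

No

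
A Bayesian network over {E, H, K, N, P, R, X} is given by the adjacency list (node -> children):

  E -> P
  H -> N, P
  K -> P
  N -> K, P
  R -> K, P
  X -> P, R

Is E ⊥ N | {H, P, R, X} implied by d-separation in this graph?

No

Enumerating the 5 paths from E to N and testing each for blocking by {H, P, R, X}:
  1. E → P ← H → N — P:collider[open]; H:fork[blocks] ⇒ blocked
  2. E → P ← K ← N — P:collider[open]; K:chain[open] ⇒ active
  3. E → P ← X → R → K ← N — P:collider[open]; X:fork[blocks]; R:chain[blocks]; K:collider[open] ⇒ blocked
  4. E → P ← N — P:collider[open] ⇒ active
  5. E → P ← R → K ← N — P:collider[open]; R:fork[blocks]; K:collider[open] ⇒ blocked
Because an active path exists, E and N are not d-separated.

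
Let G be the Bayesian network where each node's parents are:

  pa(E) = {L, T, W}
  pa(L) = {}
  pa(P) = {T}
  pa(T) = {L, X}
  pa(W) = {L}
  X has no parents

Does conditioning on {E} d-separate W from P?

Enumerating the 4 paths from W to P and testing each for blocking by {E}:
Path 1: W ← L → T → P
  L is a fork and L is not conditioned on; T is a chain and T is not conditioned on — no node blocks this path, so it is active.
Path 2: W ← L → E ← T → P
  L is a fork and L is not conditioned on; E is a collider and E is conditioned on, which opens it; T is a fork and T is not conditioned on — no node blocks this path, so it is active.
Path 3: W → E ← L → T → P
  E is a collider and E is conditioned on, which opens it; L is a fork and L is not conditioned on; T is a chain and T is not conditioned on — no node blocks this path, so it is active.
Path 4: W → E ← T → P
  E is a collider and E is conditioned on, which opens it; T is a fork and T is not conditioned on — no node blocks this path, so it is active.
Since the path W ← L → T → P is active, W and P are not d-separated given {E}.

No — W and P are not d-separated given {E}.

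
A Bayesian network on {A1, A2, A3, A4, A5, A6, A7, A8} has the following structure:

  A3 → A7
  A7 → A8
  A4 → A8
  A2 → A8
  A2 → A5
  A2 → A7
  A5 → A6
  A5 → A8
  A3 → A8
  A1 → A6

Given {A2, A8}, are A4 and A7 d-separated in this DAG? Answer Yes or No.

No

Enumerating the 4 paths from A4 to A7 and testing each for blocking by {A2, A8}:
  1. A4 → A8 ← A7 — A8:collider[open] ⇒ active
  2. A4 → A8 ← A2 → A7 — A8:collider[open]; A2:fork[blocks] ⇒ blocked
  3. A4 → A8 ← A3 → A7 — A8:collider[open]; A3:fork[open] ⇒ active
  4. A4 → A8 ← A5 ← A2 → A7 — A8:collider[open]; A5:chain[open]; A2:fork[blocks] ⇒ blocked
Because an active path exists, A4 and A7 are not d-separated.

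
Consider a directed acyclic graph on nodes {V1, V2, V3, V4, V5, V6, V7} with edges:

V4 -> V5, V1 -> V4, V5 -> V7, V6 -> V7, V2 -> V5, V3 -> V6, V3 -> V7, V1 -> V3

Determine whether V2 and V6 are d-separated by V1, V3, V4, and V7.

Enumerating the 4 paths from V2 to V6 and testing each for blocking by {V1, V3, V4, V7}:
Path 1: V2 → V5 ← V4 ← V1 → V3 → V7 ← V6
  V4 is a chain here and V4 is conditioned on, so the path is blocked at V4.
Path 2: V2 → V5 ← V4 ← V1 → V3 → V6
  V4 is a chain here and V4 is conditioned on, so the path is blocked at V4.
Path 3: V2 → V5 → V7 ← V6
  V5 is a chain and V5 is not conditioned on; V7 is a collider and V7 is conditioned on, which opens it — no node blocks this path, so it is active.
Path 4: V2 → V5 → V7 ← V3 → V6
  V3 is a fork here and V3 is conditioned on, so the path is blocked at V3.
At least one path is unblocked, so d-separation fails.

No — V2 and V6 are not d-separated given {V1, V3, V4, V7}.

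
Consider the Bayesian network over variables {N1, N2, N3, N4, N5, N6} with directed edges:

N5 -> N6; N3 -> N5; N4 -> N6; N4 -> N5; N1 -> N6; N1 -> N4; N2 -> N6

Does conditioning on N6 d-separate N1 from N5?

No

Enumerating the 4 paths from N1 to N5 and testing each for blocking by {N6}:
Path 1: N1 → N4 → N5
  N4 is a chain and N4 is not conditioned on — no node blocks this path, so it is active.
Path 2: N1 → N4 → N6 ← N5
  N4 is a chain and N4 is not conditioned on; N6 is a collider and N6 is conditioned on, which opens it — no node blocks this path, so it is active.
Path 3: N1 → N6 ← N4 → N5
  N6 is a collider and N6 is conditioned on, which opens it; N4 is a fork and N4 is not conditioned on — no node blocks this path, so it is active.
Path 4: N1 → N6 ← N5
  N6 is a collider and N6 is conditioned on, which opens it — no node blocks this path, so it is active.
Because an active path exists, N1 and N5 are not d-separated.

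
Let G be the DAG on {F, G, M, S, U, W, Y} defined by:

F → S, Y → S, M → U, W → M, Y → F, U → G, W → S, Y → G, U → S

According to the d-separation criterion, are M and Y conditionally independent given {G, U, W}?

Yes — M and Y are d-separated given {G, U, W}.

We examine all 6 paths between M and Y:
Path 1: M → U → S ← F ← Y
  U is a chain here and U is conditioned on, so the path is blocked at U.
Path 2: M → U → S ← Y
  U is a chain here and U is conditioned on, so the path is blocked at U.
Path 3: M → U → G ← Y
  U is a chain here and U is conditioned on, so the path is blocked at U.
Path 4: M ← W → S ← F ← Y
  W is a fork here and W is conditioned on, so the path is blocked at W.
Path 5: M ← W → S ← U → G ← Y
  W is a fork here and W is conditioned on, so the path is blocked at W.
Path 6: M ← W → S ← Y
  W is a fork here and W is conditioned on, so the path is blocked at W.
Since every path is blocked, d-separation holds.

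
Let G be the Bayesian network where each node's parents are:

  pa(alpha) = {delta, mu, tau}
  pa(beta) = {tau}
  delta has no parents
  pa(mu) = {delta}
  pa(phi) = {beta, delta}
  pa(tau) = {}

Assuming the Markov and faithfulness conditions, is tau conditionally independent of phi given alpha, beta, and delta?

Yes

Enumerating the 3 paths from tau to phi and testing each for blocking by {alpha, beta, delta}:
Path 1: tau → alpha ← delta → phi
  delta is a fork here and delta is conditioned on, so the path is blocked at delta.
Path 2: tau → alpha ← mu ← delta → phi
  delta is a fork here and delta is conditioned on, so the path is blocked at delta.
Path 3: tau → beta → phi
  beta is a chain here and beta is conditioned on, so the path is blocked at beta.
All paths are blocked; tau ⊥ phi | {alpha, beta, delta} holds.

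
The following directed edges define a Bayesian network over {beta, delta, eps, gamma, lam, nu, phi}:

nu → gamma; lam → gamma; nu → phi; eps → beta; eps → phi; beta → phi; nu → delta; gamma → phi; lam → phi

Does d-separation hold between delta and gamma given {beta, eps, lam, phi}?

No

Enumerating the 3 paths from delta to gamma and testing each for blocking by {beta, eps, lam, phi}:
Path 1: delta ← nu → phi ← lam → gamma
  lam is a fork here and lam is conditioned on, so the path is blocked at lam.
Path 2: delta ← nu → phi ← gamma
  nu is a fork and nu is not conditioned on; phi is a collider and phi is conditioned on, which opens it — no node blocks this path, so it is active.
Path 3: delta ← nu → gamma
  nu is a fork and nu is not conditioned on — no node blocks this path, so it is active.
At least one path is unblocked, so d-separation fails.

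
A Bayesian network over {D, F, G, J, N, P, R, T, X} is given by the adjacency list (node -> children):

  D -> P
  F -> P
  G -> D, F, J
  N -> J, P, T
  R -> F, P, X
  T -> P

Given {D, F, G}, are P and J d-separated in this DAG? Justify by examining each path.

No

Enumerating the 5 paths from P to J and testing each for blocking by {D, F, G}:
  1. P ← F ← G → J — F:chain[blocks]; G:fork[blocks] ⇒ blocked
  2. P ← R → F ← G → J — R:fork[open]; F:collider[open]; G:fork[blocks] ⇒ blocked
  3. P ← D ← G → J — D:chain[blocks]; G:fork[blocks] ⇒ blocked
  4. P ← N → J — N:fork[open] ⇒ active
  5. P ← T ← N → J — T:chain[open]; N:fork[open] ⇒ active
Since the path P ← N → J is active, P and J are not d-separated given {D, F, G}.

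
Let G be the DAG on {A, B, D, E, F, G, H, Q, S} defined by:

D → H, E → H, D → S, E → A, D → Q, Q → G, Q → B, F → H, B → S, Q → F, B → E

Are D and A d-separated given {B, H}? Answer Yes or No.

We examine all 6 paths between D and A:
Path 1: D → H ← E → A
  H is a collider and H is conditioned on, which opens it; E is a fork and E is not conditioned on — no node blocks this path, so it is active.
Path 2: D → H ← F ← Q → B → E → A
  B is a chain here and B is conditioned on, so the path is blocked at B.
Path 3: D → S ← B → E → A
  S is a collider here and neither S nor any of its descendants is conditioned on, so the collider stays closed — the path is blocked at S.
Path 4: D → S ← B ← Q → F → H ← E → A
  S is a collider here and neither S nor any of its descendants is conditioned on, so the collider stays closed — the path is blocked at S.
Path 5: D → Q → F → H ← E → A
  Q is a chain and Q is not conditioned on; F is a chain and F is not conditioned on; H is a collider and H is conditioned on, which opens it; E is a fork and E is not conditioned on — no node blocks this path, so it is active.
Path 6: D → Q → B → E → A
  B is a chain here and B is conditioned on, so the path is blocked at B.
Since the path D → H ← E → A is active, D and A are not d-separated given {B, H}.

No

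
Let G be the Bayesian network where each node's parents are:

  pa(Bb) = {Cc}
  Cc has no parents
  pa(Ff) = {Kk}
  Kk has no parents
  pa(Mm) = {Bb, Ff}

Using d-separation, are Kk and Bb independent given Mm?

The only undirected path from Kk to Bb is:
Path 1: Kk → Ff → Mm ← Bb
  Ff is a chain and Ff is not conditioned on; Mm is a collider and Mm is conditioned on, which opens it — no node blocks this path, so it is active.
Because an active path exists, Kk and Bb are not d-separated.

No — Kk and Bb are not d-separated given {Mm}.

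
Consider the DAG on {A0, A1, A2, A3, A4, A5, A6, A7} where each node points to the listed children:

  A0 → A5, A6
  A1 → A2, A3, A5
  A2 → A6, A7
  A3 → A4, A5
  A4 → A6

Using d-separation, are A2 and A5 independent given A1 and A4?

Yes

Enumerating the 6 paths from A2 to A5 and testing each for blocking by {A1, A4}:
Path 1: A2 → A6 ← A4 ← A3 ← A1 → A5
  A6 is a collider here and neither A6 nor any of its descendants is conditioned on, so the collider stays closed — the path is blocked at A6.
Path 2: A2 → A6 ← A4 ← A3 → A5
  A6 is a collider here and neither A6 nor any of its descendants is conditioned on, so the collider stays closed — the path is blocked at A6.
Path 3: A2 → A6 ← A0 → A5
  A6 is a collider here and neither A6 nor any of its descendants is conditioned on, so the collider stays closed — the path is blocked at A6.
Path 4: A2 ← A1 → A5
  A1 is a fork here and A1 is conditioned on, so the path is blocked at A1.
Path 5: A2 ← A1 → A3 → A4 → A6 ← A0 → A5
  A1 is a fork here and A1 is conditioned on, so the path is blocked at A1.
Path 6: A2 ← A1 → A3 → A5
  A1 is a fork here and A1 is conditioned on, so the path is blocked at A1.
Every path is blocked, so A2 and A5 are d-separated given {A1, A4}.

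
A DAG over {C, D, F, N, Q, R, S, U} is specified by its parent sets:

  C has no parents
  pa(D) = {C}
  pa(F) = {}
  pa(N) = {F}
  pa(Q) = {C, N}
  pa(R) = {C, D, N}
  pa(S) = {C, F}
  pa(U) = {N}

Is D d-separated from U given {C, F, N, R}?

Yes — D and U are d-separated given {C, F, N, R}.

Enumerating the 6 paths from D to U and testing each for blocking by {C, F, N, R}:
Path 1: D ← C → S ← F → N → U
  C is a fork here and C is conditioned on, so the path is blocked at C.
Path 2: D ← C → Q ← N → U
  C is a fork here and C is conditioned on, so the path is blocked at C.
Path 3: D ← C → R ← N → U
  C is a fork here and C is conditioned on, so the path is blocked at C.
Path 4: D → R ← N → U
  N is a fork here and N is conditioned on, so the path is blocked at N.
Path 5: D → R ← C → S ← F → N → U
  C is a fork here and C is conditioned on, so the path is blocked at C.
Path 6: D → R ← C → Q ← N → U
  C is a fork here and C is conditioned on, so the path is blocked at C.
Every path is blocked, so D and U are d-separated given {C, F, N, R}.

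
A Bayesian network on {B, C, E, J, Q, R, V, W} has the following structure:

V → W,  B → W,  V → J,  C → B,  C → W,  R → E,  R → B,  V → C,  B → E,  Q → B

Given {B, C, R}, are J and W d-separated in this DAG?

There are 3 undirected paths between J and W; checking each against the conditioning set {B, C, R}:
  1. J ← V → W — V:fork[open] ⇒ active
  2. J ← V → C → B → W — V:fork[open]; C:chain[blocks]; B:chain[blocks] ⇒ blocked
  3. J ← V → C → W — V:fork[open]; C:chain[blocks] ⇒ blocked
At least one path is unblocked, so d-separation fails.

No — J and W are not d-separated given {B, C, R}.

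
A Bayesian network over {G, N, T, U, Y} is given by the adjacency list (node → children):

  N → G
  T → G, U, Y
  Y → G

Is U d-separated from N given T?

Enumerating the 2 paths from U to N and testing each for blocking by {T}:
Path 1: U ← T → Y → G ← N
  T is a fork here and T is conditioned on, so the path is blocked at T.
Path 2: U ← T → G ← N
  T is a fork here and T is conditioned on, so the path is blocked at T.
Every path is blocked, so U and N are d-separated given {T}.

Yes — U and N are d-separated given {T}.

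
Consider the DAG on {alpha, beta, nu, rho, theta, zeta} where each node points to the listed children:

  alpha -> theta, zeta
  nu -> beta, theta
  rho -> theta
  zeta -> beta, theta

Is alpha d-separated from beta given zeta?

Yes

4 paths connect alpha and beta; each must be blocked for d-separation to hold:
Path 1: alpha → zeta → theta ← nu → beta
  zeta is a chain here and zeta is conditioned on, so the path is blocked at zeta.
Path 2: alpha → zeta → beta
  zeta is a chain here and zeta is conditioned on, so the path is blocked at zeta.
Path 3: alpha → theta ← zeta → beta
  theta is a collider here and neither theta nor any of its descendants is conditioned on, so the collider stays closed — the path is blocked at theta.
Path 4: alpha → theta ← nu → beta
  theta is a collider here and neither theta nor any of its descendants is conditioned on, so the collider stays closed — the path is blocked at theta.
Every path is blocked, so alpha and beta are d-separated given {zeta}.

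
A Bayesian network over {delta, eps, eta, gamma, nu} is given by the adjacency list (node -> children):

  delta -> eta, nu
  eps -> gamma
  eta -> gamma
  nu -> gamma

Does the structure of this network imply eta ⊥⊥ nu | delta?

There are 2 undirected paths between eta and nu; checking each against the conditioning set {delta}:
Path 1: eta ← delta → nu
  delta is a fork here and delta is conditioned on, so the path is blocked at delta.
Path 2: eta → gamma ← nu
  gamma is a collider here and neither gamma nor any of its descendants is conditioned on, so the collider stays closed — the path is blocked at gamma.
All paths are blocked; eta ⊥ nu | {delta} holds.

Yes — eta and nu are d-separated given {delta}.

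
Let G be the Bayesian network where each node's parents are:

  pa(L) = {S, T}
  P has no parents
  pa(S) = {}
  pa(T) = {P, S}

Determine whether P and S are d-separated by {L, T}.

No — P and S are not d-separated given {L, T}.

There are 2 undirected paths between P and S; checking each against the conditioning set {L, T}:
Path 1: P → T ← S
  T is a collider and T is conditioned on, which opens it — no node blocks this path, so it is active.
Path 2: P → T → L ← S
  T is a chain here and T is conditioned on, so the path is blocked at T.
Since the path P → T ← S is active, P and S are not d-separated given {L, T}.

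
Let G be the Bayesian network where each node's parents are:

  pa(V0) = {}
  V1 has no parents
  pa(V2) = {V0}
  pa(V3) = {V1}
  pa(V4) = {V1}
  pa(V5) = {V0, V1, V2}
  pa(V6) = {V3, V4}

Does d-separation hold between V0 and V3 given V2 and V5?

No — V0 and V3 are not d-separated given {V2, V5}.

There are 4 undirected paths between V0 and V3; checking each against the conditioning set {V2, V5}:
  1. V0 → V2 → V5 ← V1 → V4 → V6 ← V3 — V2:chain[blocks]; V5:collider[open]; V1:fork[open]; V4:chain[open]; V6:collider[blocks] ⇒ blocked
  2. V0 → V2 → V5 ← V1 → V3 — V2:chain[blocks]; V5:collider[open]; V1:fork[open] ⇒ blocked
  3. V0 → V5 ← V1 → V4 → V6 ← V3 — V5:collider[open]; V1:fork[open]; V4:chain[open]; V6:collider[blocks] ⇒ blocked
  4. V0 → V5 ← V1 → V3 — V5:collider[open]; V1:fork[open] ⇒ active
Because an active path exists, V0 and V3 are not d-separated.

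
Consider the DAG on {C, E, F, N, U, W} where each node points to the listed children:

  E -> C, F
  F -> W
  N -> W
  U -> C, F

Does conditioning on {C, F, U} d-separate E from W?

Yes — E and W are d-separated given {C, F, U}.

Enumerating the 2 paths from E to W and testing each for blocking by {C, F, U}:
Path 1: E → F → W
  F is a chain here and F is conditioned on, so the path is blocked at F.
Path 2: E → C ← U → F → W
  U is a fork here and U is conditioned on, so the path is blocked at U.
Every path is blocked, so E and W are d-separated given {C, F, U}.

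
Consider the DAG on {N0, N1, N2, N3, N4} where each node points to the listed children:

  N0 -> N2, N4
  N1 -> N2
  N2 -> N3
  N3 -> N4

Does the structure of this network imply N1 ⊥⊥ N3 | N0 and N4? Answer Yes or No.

No

2 paths connect N1 and N3; each must be blocked for d-separation to hold:
Path 1: N1 → N2 → N3
  N2 is a chain and N2 is not conditioned on — no node blocks this path, so it is active.
Path 2: N1 → N2 ← N0 → N4 ← N3
  N0 is a fork here and N0 is conditioned on, so the path is blocked at N0.
Because an active path exists, N1 and N3 are not d-separated.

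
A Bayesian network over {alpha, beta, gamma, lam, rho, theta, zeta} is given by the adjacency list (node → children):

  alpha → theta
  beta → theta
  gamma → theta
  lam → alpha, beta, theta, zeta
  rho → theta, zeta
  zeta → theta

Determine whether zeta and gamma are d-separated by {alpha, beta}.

We examine all 5 paths between zeta and gamma:
  1. zeta ← rho → theta ← gamma — rho:fork[open]; theta:collider[blocks] ⇒ blocked
  2. zeta → theta ← gamma — theta:collider[blocks] ⇒ blocked
  3. zeta ← lam → alpha → theta ← gamma — lam:fork[open]; alpha:chain[blocks]; theta:collider[blocks] ⇒ blocked
  4. zeta ← lam → theta ← gamma — lam:fork[open]; theta:collider[blocks] ⇒ blocked
  5. zeta ← lam → beta → theta ← gamma — lam:fork[open]; beta:chain[blocks]; theta:collider[blocks] ⇒ blocked
Since every path is blocked, d-separation holds.

Yes — zeta and gamma are d-separated given {alpha, beta}.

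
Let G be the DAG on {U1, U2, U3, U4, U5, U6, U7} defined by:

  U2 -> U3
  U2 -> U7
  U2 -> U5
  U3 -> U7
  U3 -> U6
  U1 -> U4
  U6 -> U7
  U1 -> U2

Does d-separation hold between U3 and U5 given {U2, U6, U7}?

3 paths connect U3 and U5; each must be blocked for d-separation to hold:
Path 1: U3 → U6 → U7 ← U2 → U5
  U6 is a chain here and U6 is conditioned on, so the path is blocked at U6.
Path 2: U3 ← U2 → U5
  U2 is a fork here and U2 is conditioned on, so the path is blocked at U2.
Path 3: U3 → U7 ← U2 → U5
  U2 is a fork here and U2 is conditioned on, so the path is blocked at U2.
All paths are blocked; U3 ⊥ U5 | {U2, U6, U7} holds.

Yes — U3 and U5 are d-separated given {U2, U6, U7}.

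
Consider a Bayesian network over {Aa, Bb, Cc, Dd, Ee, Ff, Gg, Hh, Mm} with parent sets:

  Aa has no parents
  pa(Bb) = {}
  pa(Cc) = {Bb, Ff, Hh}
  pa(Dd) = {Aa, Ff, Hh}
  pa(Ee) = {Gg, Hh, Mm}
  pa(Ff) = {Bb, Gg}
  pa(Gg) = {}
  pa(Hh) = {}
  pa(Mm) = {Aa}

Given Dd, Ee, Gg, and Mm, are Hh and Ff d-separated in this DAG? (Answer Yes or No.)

No

We examine all 6 paths between Hh and Ff:
Path 1: Hh → Dd ← Aa → Mm → Ee ← Gg → Ff
  Mm is a chain here and Mm is conditioned on, so the path is blocked at Mm.
Path 2: Hh → Dd ← Ff
  Dd is a collider and Dd is conditioned on, which opens it — no node blocks this path, so it is active.
Path 3: Hh → Cc ← Bb → Ff
  Cc is a collider here and neither Cc nor any of its descendants is conditioned on, so the collider stays closed — the path is blocked at Cc.
Path 4: Hh → Cc ← Ff
  Cc is a collider here and neither Cc nor any of its descendants is conditioned on, so the collider stays closed — the path is blocked at Cc.
Path 5: Hh → Ee ← Gg → Ff
  Gg is a fork here and Gg is conditioned on, so the path is blocked at Gg.
Path 6: Hh → Ee ← Mm ← Aa → Dd ← Ff
  Mm is a chain here and Mm is conditioned on, so the path is blocked at Mm.
At least one path is unblocked, so d-separation fails.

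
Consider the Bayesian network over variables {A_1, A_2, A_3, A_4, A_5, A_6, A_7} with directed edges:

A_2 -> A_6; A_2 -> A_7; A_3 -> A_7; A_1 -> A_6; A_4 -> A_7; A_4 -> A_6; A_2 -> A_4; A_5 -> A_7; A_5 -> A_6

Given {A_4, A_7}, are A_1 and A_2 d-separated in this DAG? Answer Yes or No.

5 paths connect A_1 and A_2; each must be blocked for d-separation to hold:
Path 1: A_1 → A_6 ← A_4 ← A_2
  A_6 is a collider here and neither A_6 nor any of its descendants is conditioned on, so the collider stays closed — the path is blocked at A_6.
Path 2: A_1 → A_6 ← A_4 → A_7 ← A_2
  A_6 is a collider here and neither A_6 nor any of its descendants is conditioned on, so the collider stays closed — the path is blocked at A_6.
Path 3: A_1 → A_6 ← A_2
  A_6 is a collider here and neither A_6 nor any of its descendants is conditioned on, so the collider stays closed — the path is blocked at A_6.
Path 4: A_1 → A_6 ← A_5 → A_7 ← A_4 ← A_2
  A_6 is a collider here and neither A_6 nor any of its descendants is conditioned on, so the collider stays closed — the path is blocked at A_6.
Path 5: A_1 → A_6 ← A_5 → A_7 ← A_2
  A_6 is a collider here and neither A_6 nor any of its descendants is conditioned on, so the collider stays closed — the path is blocked at A_6.
All paths are blocked; A_1 ⊥ A_2 | {A_4, A_7} holds.

Yes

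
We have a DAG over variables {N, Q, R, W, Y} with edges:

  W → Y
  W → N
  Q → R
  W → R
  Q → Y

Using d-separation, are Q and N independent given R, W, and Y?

2 paths connect Q and N; each must be blocked for d-separation to hold:
Path 1: Q → Y ← W → N
  W is a fork here and W is conditioned on, so the path is blocked at W.
Path 2: Q → R ← W → N
  W is a fork here and W is conditioned on, so the path is blocked at W.
Since every path is blocked, d-separation holds.

Yes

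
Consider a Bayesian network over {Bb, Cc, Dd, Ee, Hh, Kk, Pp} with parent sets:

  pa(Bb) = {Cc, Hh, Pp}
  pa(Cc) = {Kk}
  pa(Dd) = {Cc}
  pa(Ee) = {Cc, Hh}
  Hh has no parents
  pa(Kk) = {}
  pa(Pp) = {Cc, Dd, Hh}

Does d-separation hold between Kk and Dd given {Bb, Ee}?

There are 6 undirected paths between Kk and Dd; checking each against the conditioning set {Bb, Ee}:
  1. Kk → Cc → Bb ← Pp ← Dd — Cc:chain[open]; Bb:collider[open]; Pp:chain[open] ⇒ active
  2. Kk → Cc → Bb ← Hh → Pp ← Dd — Cc:chain[open]; Bb:collider[open]; Hh:fork[open]; Pp:collider[open] ⇒ active
  3. Kk → Cc → Ee ← Hh → Bb ← Pp ← Dd — Cc:chain[open]; Ee:collider[open]; Hh:fork[open]; Bb:collider[open]; Pp:chain[open] ⇒ active
  4. Kk → Cc → Ee ← Hh → Pp ← Dd — Cc:chain[open]; Ee:collider[open]; Hh:fork[open]; Pp:collider[open] ⇒ active
  5. Kk → Cc → Dd — Cc:chain[open] ⇒ active
  6. Kk → Cc → Pp ← Dd — Cc:chain[open]; Pp:collider[open] ⇒ active
Because an active path exists, Kk and Dd are not d-separated.

No — Kk and Dd are not d-separated given {Bb, Ee}.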